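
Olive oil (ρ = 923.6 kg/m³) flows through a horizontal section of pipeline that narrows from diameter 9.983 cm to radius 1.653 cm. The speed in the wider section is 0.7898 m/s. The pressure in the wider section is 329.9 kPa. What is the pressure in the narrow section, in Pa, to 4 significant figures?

P₂ ≈ 306200 Pa

Continuity gives A₁v₁ = A₂v₂, so v₂ = (78.27 cm²)/(8.584 cm²) × 0.7898 m/s = 7.202 m/s.
With no height change, Bernoulli's equation is P₁ + ½ρv₁² = P₂ + ½ρv₂².
P₂ = P₁ − ½ρ(v₂² − v₁²) = 329900 − ½·923.6·(7.202² − 0.7898²) = 329900 − 23660 = 306200 Pa.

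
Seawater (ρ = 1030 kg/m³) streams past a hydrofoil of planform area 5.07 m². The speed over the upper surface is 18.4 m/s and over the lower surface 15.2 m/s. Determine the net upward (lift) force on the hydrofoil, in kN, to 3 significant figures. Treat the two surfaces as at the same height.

From P + ½ρv² = const at equal height, P_low − P_up = ½ρ(v_up² − v_low²).
ΔP = ½·1030·(18.4² − 15.2²) = 55400 Pa.
Lift = ΔP · A = 55400 × 5.07 = 281000 N.

F = 281 kN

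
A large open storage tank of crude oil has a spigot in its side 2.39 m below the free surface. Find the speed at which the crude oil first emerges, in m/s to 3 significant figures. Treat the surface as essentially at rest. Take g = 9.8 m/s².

With the surface at rest and both surface and jet at atmospheric pressure, Bernoulli gives ρg h = ½ρv², so v = √(2gh) = √(2·9.8·2.39) = 6.84 m/s.

v = 6.84 m/s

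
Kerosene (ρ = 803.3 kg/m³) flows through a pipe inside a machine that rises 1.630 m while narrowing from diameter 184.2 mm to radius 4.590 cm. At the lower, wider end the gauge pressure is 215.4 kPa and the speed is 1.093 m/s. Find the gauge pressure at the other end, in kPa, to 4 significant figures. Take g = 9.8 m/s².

Mass conservation (A₁v₁ = A₂v₂) gives v₂ = 1.093 × 266.5/66.19 = 4.401 m/s.
Bernoulli: P₁ + ½ρv₁² + ρg h₁ = P₂ + ½ρv₂² + ρg h₂, so P₂ = P₁ + ½ρ(v₁² − v₂²) − ρg(h₂ − h₁).
P₂ = 215400 + ½·803.3·(1.093² − 4.401²) − 803.3·9.8·(+1.630) = 215400 + (-7298) − (12830) = 195300 Pa.

P₂ ≈ 195.3 kPa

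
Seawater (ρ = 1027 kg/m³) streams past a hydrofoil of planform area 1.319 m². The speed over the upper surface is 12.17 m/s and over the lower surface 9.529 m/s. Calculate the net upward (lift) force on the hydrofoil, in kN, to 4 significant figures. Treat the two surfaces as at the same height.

F = 38.81 kN

The faster flow above has the lower pressure; Bernoulli (same height) gives ΔP = ½ρ(v_up² − v_low²).
ΔP = ½·1027·(12.17² − 9.529²) = 29430 Pa.
Lift = ΔP · A = 29430 × 1.319 = 38810 N.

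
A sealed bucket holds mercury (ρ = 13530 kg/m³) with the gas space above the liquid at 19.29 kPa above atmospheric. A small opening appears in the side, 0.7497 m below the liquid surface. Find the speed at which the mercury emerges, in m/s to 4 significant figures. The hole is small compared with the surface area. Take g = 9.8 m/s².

4.189 m/s

Take point 1 at the surface (v₁ ≈ 0) and point 2 at the hole (at atmospheric pressure). Bernoulli: P₁ + ρg h = P_atm + ½ρv₂².
With P₁ − P_atm = 19290 Pa, v₂ = √(2gh + 2ΔP/ρ) = √(2·9.8·0.7497 + 2·19290/13530) = 4.189 m/s.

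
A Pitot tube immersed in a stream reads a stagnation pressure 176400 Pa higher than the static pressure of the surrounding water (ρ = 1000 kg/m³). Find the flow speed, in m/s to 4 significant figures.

At the stagnation point the flow is brought to rest, so Bernoulli gives P_stag − P_static = ½ρv².
v = √(2ΔP/ρ) = √(2·176400/1000) = 18.78 m/s.

v = 18.78 m/s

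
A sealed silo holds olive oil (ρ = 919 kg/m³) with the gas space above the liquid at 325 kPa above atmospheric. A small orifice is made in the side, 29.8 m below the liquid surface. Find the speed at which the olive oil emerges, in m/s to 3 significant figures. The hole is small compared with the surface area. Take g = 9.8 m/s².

Take point 1 at the surface (v₁ ≈ 0) and point 2 at the hole (at atmospheric pressure). Bernoulli: P₁ + ρg h = P_atm + ½ρv₂².
With P₁ − P_atm = 325000 Pa, v₂ = √(2gh + 2ΔP/ρ) = √(2·9.8·29.8 + 2·325000/919) = 35.9 m/s.

v ≈ 35.9 m/s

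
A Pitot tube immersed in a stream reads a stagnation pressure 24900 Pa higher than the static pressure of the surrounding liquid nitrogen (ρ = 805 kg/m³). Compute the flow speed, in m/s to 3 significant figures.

At the stagnation point the flow is brought to rest, so Bernoulli gives P_stag − P_static = ½ρv².
v = √(2ΔP/ρ) = √(2·24900/805) = 7.87 m/s.

v ≈ 7.87 m/s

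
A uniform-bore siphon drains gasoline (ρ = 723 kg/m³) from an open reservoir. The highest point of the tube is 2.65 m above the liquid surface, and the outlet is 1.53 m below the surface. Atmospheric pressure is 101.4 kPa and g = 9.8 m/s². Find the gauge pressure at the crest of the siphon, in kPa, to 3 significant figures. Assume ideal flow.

P_gauge ≈ -29.6 kPa

The outlet speed comes from Torricelli: v = √(2g·1.53) = 5.48 m/s.
The bore is uniform, so the speed at the crest is the same v. Bernoulli surface→crest: P_atm = P_top + ½ρv² + ρg·h_top.
P_top = 101400 − ½·723·5.48² − 723·9.8·2.65 = 71800 Pa. So P_gauge = P_top − P_atm = -29600 Pa.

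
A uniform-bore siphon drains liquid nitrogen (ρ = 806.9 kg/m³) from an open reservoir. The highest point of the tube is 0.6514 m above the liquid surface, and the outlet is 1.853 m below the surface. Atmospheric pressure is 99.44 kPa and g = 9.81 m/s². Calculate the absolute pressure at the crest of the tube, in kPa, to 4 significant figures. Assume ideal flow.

The outlet speed comes from Torricelli: v = √(2g·1.853) = 6.030 m/s.
Continuity keeps v the same throughout the tube; from surface to crest, P_atm + 0 = P_top + ½ρv² + ρg·h_top.
P_top = 99440 − ½·806.9·6.030² − 806.9·9.81·0.6514 = 79620 Pa.

79.62 kPa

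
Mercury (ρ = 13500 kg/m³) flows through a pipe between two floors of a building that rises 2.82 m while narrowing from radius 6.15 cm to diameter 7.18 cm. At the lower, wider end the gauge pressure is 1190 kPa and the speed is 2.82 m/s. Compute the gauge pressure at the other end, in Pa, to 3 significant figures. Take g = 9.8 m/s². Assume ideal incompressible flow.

Mass conservation (A₁v₁ = A₂v₂) gives v₂ = 2.82 × 119/40.5 = 8.28 m/s.
Energy conservation along the streamline gives P₂ = P₁ − ½ρ(v₂² − v₁²) − ρg(h₂ − h₁).
P₂ = 1190000 + ½·13500·(2.82² − 8.28²) − 13500·9.8·(+2.82) = 1190000 + (-409000) − (373000) = 408000 Pa.

408000 Pa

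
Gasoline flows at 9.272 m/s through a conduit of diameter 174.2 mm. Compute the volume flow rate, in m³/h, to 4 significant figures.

Q = A·v = 0.02383 m² × 9.272 m/s = 0.2210 m³/s.
Converting: 0.2210 m³/s × 3600 = 795.5 m³/h.

Q ≈ 795.5 m³/h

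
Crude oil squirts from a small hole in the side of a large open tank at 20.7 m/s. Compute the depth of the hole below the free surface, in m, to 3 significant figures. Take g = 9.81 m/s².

h ≈ 21.8 m

Inverting v = √(2gh) gives h = v² / 2g.
h = 20.7²/(2·9.81) = 428/19.62 = 21.8 m.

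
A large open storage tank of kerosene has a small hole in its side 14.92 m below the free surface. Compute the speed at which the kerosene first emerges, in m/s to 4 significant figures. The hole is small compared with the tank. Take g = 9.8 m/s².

With the surface at rest and both surface and jet at atmospheric pressure, Bernoulli gives ρg h = ½ρv², so v = √(2gh) = √(2·9.8·14.92) = 17.10 m/s.

v ≈ 17.10 m/s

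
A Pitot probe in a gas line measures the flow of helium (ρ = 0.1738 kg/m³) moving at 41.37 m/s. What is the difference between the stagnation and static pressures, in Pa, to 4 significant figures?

ΔP ≈ 148.7 Pa

The dynamic pressure equals the rise in static pressure at the stagnation point: ΔP = ½ρv².
ΔP = ½·0.1738·41.37² = 148.7 Pa.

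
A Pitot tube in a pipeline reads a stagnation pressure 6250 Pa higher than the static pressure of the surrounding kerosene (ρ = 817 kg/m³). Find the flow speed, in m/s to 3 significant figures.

v ≈ 3.91 m/s

Bernoulli between the free stream and the stagnation point: ½ρv² = P_stag − P_static.
v = √(2ΔP/ρ) = √(2·6250/817) = 3.91 m/s.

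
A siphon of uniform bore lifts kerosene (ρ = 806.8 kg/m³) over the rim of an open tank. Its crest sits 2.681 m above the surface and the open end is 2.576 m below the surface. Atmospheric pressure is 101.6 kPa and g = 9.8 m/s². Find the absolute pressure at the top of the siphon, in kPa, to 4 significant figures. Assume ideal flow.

Bernoulli surface→outlet gives ½v² = g·h_out, so v = √(2·9.8·2.576) = 7.106 m/s.
The bore is uniform, so the speed at the crest is the same v. Bernoulli surface→crest: P_atm = P_top + ½ρv² + ρg·h_top.
P_top = 101600 − ½·806.8·7.106² − 806.8·9.8·2.681 = 60030 Pa.

P_top ≈ 60.03 kPa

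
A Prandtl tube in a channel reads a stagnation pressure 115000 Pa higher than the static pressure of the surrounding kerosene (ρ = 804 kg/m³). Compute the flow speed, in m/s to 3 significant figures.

Bernoulli between the free stream and the stagnation point: ½ρv² = P_stag − P_static.
v = √(2ΔP/ρ) = √(2·115000/804) = 16.9 m/s.

16.9 m/s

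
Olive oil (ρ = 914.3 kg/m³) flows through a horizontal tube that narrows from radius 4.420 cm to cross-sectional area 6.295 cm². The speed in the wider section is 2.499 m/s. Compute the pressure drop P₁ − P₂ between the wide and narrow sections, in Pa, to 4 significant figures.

Continuity gives A₁v₁ = A₂v₂, so v₂ = (61.38 cm²)/(6.295 cm²) × 2.499 m/s = 24.36 m/s.
With no height change, Bernoulli's equation is P₁ + ½ρv₁² = P₂ + ½ρv₂².
P₁ − P₂ = ½·914.3·(24.36² − 2.499²) = ½·914.3·587.4 = 268500 Pa.

268500 Pa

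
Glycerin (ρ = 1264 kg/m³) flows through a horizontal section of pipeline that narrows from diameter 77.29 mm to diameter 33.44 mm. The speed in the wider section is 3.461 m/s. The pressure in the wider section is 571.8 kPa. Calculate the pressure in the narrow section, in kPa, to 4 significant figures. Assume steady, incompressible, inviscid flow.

The volume flow rate is constant, so v₂ = (A₁/A₂)v₁ = (46.92/8.783)·3.461 = 18.49 m/s.
The pipe is horizontal, so Bernoulli reduces to P₁ + ½ρv₁² = P₂ + ½ρv₂².
P₂ = P₁ − ½ρ(v₂² − v₁²) = 571800 − ½·1264·(18.49² − 3.461²) = 571800 − 208500 = 363300 Pa.

P₂ = 363.3 kPa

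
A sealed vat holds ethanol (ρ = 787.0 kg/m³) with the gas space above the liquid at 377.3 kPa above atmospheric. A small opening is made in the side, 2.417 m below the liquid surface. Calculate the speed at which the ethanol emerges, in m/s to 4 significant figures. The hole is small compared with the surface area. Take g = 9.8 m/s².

31.72 m/s

Take point 1 at the surface (v₁ ≈ 0) and point 2 at the hole (at atmospheric pressure). Bernoulli: P₁ + ρg h = P_atm + ½ρv₂².
With P₁ − P_atm = 377300 Pa, v₂ = √(2gh + 2ΔP/ρ) = √(2·9.8·2.417 + 2·377300/787.0) = 31.72 m/s.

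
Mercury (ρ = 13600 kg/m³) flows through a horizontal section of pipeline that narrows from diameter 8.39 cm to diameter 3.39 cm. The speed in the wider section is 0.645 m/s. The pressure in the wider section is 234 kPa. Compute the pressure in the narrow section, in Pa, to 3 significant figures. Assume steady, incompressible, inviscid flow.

P₂ = 131000 Pa

Continuity gives A₁v₁ = A₂v₂, so v₂ = (55.3 cm²)/(9.03 cm²) × 0.645 m/s = 3.95 m/s.
The pipe is horizontal, so Bernoulli reduces to P₁ + ½ρv₁² = P₂ + ½ρv₂².
P₂ = P₁ − ½ρ(v₂² − v₁²) = 234000 − ½·13600·(3.95² − 0.645²) = 234000 − 103000 = 131000 Pa.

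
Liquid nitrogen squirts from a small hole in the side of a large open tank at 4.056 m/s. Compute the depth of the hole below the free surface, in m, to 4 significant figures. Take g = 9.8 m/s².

h = 0.8393 m

Inverting v = √(2gh) gives h = v² / 2g.
h = 4.056²/(2·9.8) = 16.45/19.60 = 0.8393 m.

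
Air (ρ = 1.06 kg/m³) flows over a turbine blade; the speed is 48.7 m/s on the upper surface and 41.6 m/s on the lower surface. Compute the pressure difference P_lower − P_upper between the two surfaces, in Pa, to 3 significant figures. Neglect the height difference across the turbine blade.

With negligible Δh, P + ½ρv² is constant, so P_low − P_up = ½ρ(v_up² − v_low²).
ΔP = ½·1.06·(48.7² − 41.6²) = 340 Pa.

ΔP ≈ 340 Pa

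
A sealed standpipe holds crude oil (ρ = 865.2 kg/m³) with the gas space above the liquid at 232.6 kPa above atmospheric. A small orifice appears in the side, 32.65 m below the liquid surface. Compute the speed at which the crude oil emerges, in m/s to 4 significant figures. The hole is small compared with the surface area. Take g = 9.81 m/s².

34.33 m/s

Take point 1 at the surface (v₁ ≈ 0) and point 2 at the hole (at atmospheric pressure). Bernoulli: P₁ + ρg h = P_atm + ½ρv₂².
With P₁ − P_atm = 232600 Pa, v₂ = √(2gh + 2ΔP/ρ) = √(2·9.81·32.65 + 2·232600/865.2) = 34.33 m/s.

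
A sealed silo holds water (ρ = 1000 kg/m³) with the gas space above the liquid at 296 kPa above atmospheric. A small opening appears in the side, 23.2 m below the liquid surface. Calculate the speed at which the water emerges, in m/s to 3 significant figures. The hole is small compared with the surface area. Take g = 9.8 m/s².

Take point 1 at the surface (v₁ ≈ 0) and point 2 at the hole (at atmospheric pressure). Bernoulli: P₁ + ρg h = P_atm + ½ρv₂².
With P₁ − P_atm = 296000 Pa, v₂ = √(2gh + 2ΔP/ρ) = √(2·9.8·23.2 + 2·296000/1000) = 32.4 m/s.

32.4 m/s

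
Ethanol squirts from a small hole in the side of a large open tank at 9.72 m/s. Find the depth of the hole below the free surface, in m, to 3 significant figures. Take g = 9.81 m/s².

h = 4.82 m

Inverting v = √(2gh) gives h = v² / 2g.
h = 9.72²/(2·9.81) = 94.5/19.62 = 4.82 m.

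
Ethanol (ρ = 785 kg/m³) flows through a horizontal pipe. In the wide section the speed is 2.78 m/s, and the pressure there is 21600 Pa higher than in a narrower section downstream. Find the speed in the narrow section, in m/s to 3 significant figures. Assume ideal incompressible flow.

With h₁ = h₂, rearranging Bernoulli gives v₂ = √(v₁² + 2ΔP/ρ).
v₂ = √(2.78² + 2·21600/785) = √(7.73 + 55.0) = 7.92 m/s.

v₂ = 7.92 m/s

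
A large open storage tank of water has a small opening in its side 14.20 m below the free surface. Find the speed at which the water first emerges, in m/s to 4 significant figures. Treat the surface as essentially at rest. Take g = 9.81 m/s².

v ≈ 16.69 m/s

Torricelli's result v = √(2gh) gives v = √(2·9.81·14.20) = 16.69 m/s.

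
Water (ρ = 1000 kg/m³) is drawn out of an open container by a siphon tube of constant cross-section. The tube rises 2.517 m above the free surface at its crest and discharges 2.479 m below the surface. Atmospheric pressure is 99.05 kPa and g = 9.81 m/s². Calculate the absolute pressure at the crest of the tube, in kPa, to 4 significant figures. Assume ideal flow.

P_top ≈ 50.04 kPa

Bernoulli surface→outlet gives ½v² = g·h_out, so v = √(2·9.81·2.479) = 6.974 m/s.
The bore is uniform, so the speed at the crest is the same v. Bernoulli surface→crest: P_atm = P_top + ½ρv² + ρg·h_top.
P_top = 99050 − ½·1000·6.974² − 1000·9.81·2.517 = 50040 Pa.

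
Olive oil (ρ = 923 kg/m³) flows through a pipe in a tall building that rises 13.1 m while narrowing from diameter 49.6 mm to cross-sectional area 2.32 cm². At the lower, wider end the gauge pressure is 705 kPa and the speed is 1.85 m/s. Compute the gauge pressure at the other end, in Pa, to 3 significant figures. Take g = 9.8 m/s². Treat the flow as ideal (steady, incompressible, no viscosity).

Mass conservation (A₁v₁ = A₂v₂) gives v₂ = 1.85 × 19.3/2.32 = 15.4 m/s.
Energy conservation along the streamline gives P₂ = P₁ − ½ρ(v₂² − v₁²) − ρg(h₂ − h₁).
P₂ = 705000 + ½·923·(1.85² − 15.4²) − 923·9.8·(+13.1) = 705000 + (-108000) − (118000) = 479000 Pa.

479000 Pa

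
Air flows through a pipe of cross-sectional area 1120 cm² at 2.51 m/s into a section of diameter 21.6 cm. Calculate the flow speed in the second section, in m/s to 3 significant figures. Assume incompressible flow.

By continuity, v₂ = v₁·A₁/A₂ = 2.51·(1120/366) = 7.67 m/s.

7.67 m/s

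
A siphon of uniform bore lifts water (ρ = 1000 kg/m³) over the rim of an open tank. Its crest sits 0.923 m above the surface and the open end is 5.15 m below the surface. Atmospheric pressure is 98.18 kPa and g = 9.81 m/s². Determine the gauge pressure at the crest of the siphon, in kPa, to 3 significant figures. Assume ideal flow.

From the surface to the outlet (both open to atmosphere, surface at rest): v = √(2g·h_out) = √(2·9.81·5.15) = 10.1 m/s.
Continuity keeps v the same throughout the tube; from surface to crest, P_atm + 0 = P_top + ½ρv² + ρg·h_top.
P_top = 98180 − ½·1000·10.1² − 1000·9.81·0.923 = 38600 Pa. So P_gauge = P_top − P_atm = -59600 Pa.

-59.6 kPa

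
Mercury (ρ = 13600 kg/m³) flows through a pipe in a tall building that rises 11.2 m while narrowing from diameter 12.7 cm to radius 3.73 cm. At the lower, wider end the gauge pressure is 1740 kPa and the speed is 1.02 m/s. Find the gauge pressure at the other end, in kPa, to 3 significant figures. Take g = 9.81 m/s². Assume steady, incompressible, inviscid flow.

Continuity gives A₁v₁ = A₂v₂, so v₂ = (127 cm²)/(43.7 cm²) × 1.02 m/s = 2.96 m/s.
Applying Bernoulli between the two ends and solving for P₂: P₂ = P₁ + ½ρ(v₁² − v₂²) − ρgΔh.
P₂ = 1740000 + ½·13600·(1.02² − 2.96²) − 13600·9.81·(+11.2) = 1740000 + (-52400) − (1490000) = 193000 Pa.

193 kPa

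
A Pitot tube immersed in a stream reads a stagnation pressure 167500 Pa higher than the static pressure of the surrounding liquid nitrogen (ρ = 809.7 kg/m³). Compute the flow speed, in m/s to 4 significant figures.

v ≈ 20.34 m/s

Bernoulli between the free stream and the stagnation point: ½ρv² = P_stag − P_static.
v = √(2ΔP/ρ) = √(2·167500/809.7) = 20.34 m/s.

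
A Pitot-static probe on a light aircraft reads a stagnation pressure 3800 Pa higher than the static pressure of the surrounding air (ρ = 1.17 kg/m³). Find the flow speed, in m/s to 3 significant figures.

The dynamic pressure equals the rise in static pressure at the stagnation point: ΔP = ½ρv².
v = √(2ΔP/ρ) = √(2·3800/1.17) = 80.6 m/s.

80.6 m/s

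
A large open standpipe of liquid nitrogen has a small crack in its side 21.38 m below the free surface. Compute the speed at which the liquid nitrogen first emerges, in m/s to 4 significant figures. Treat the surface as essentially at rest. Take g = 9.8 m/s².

v ≈ 20.47 m/s

With the surface at rest and both surface and jet at atmospheric pressure, Bernoulli gives ρg h = ½ρv², so v = √(2gh) = √(2·9.8·21.38) = 20.47 m/s.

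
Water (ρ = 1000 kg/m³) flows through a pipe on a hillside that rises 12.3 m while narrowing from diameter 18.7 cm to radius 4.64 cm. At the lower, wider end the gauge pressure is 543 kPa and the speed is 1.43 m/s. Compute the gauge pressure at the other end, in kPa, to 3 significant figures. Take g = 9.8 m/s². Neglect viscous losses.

P₂ ≈ 407 kPa

By continuity, v₂ = v₁·A₁/A₂ = 1.43·(275/67.6) = 5.81 m/s.
Bernoulli: P₁ + ½ρv₁² + ρg h₁ = P₂ + ½ρv₂² + ρg h₂, so P₂ = P₁ + ½ρ(v₁² − v₂²) − ρg(h₂ − h₁).
P₂ = 543000 + ½·1000·(1.43² − 5.81²) − 1000·9.8·(+12.3) = 543000 + (-15800) − (121000) = 407000 Pa.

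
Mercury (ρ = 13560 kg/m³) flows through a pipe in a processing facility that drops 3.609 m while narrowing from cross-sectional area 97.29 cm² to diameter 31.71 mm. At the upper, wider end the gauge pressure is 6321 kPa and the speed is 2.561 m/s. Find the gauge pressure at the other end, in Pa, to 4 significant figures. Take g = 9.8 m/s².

Mass conservation (A₁v₁ = A₂v₂) gives v₂ = 2.561 × 97.29/7.897 = 31.55 m/s.
Applying Bernoulli between the two ends and solving for P₂: P₂ = P₁ + ½ρ(v₁² − v₂²) − ρgΔh.
P₂ = 6321000 + ½·13560·(2.561² − 31.55²) − 13560·9.8·(−3.609) = 6321000 + (-6704000) − (-479600) = 96350 Pa.

96350 Pa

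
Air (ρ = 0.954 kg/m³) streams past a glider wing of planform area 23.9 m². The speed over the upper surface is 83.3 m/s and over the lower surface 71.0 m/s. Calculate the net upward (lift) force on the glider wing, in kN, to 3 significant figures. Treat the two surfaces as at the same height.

From P + ½ρv² = const at equal height, P_low − P_up = ½ρ(v_up² − v_low²).
ΔP = ½·0.954·(83.3² − 71.0²) = 905 Pa.
Lift = ΔP · A = 905 × 23.9 = 21600 N.

21.6 kN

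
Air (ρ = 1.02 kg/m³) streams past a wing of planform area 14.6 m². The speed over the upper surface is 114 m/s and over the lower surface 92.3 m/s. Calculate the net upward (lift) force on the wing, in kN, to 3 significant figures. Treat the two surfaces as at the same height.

From P + ½ρv² = const at equal height, P_low − P_up = ½ρ(v_up² − v_low²).
ΔP = ½·1.02·(114² − 92.3²) = 2280 Pa.
Lift = ΔP · A = 2280 × 14.6 = 33300 N.

33.3 kN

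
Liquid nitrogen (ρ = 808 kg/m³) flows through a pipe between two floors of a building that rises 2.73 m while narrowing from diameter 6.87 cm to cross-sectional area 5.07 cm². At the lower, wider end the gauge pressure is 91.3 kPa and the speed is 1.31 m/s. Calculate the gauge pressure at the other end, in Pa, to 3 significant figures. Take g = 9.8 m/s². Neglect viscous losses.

33300 Pa

Mass conservation (A₁v₁ = A₂v₂) gives v₂ = 1.31 × 37.1/5.07 = 9.58 m/s.
Applying Bernoulli between the two ends and solving for P₂: P₂ = P₁ + ½ρ(v₁² − v₂²) − ρgΔh.
P₂ = 91300 + ½·808·(1.31² − 9.58²) − 808·9.8·(+2.73) = 91300 + (-36400) − (21600) = 33300 Pa.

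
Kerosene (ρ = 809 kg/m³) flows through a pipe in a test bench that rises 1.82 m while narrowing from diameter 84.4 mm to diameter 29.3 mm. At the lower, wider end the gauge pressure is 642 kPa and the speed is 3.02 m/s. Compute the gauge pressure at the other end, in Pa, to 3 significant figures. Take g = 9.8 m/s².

P₂ ≈ 377000 Pa

Mass conservation (A₁v₁ = A₂v₂) gives v₂ = 3.02 × 55.9/6.74 = 25.1 m/s.
Bernoulli: P₁ + ½ρv₁² + ρg h₁ = P₂ + ½ρv₂² + ρg h₂, so P₂ = P₁ + ½ρ(v₁² − v₂²) − ρg(h₂ − h₁).
P₂ = 642000 + ½·809·(3.02² − 25.1²) − 809·9.8·(+1.82) = 642000 + (-250000) − (14400) = 377000 Pa.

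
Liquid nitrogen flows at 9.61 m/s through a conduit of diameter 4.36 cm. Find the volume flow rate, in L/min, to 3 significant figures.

Q = 861 L/min

Q = A·v = 0.00149 m² × 9.61 m/s = 0.0143 m³/s.
Converting: 0.0143 m³/s × 60000 = 861 L/min.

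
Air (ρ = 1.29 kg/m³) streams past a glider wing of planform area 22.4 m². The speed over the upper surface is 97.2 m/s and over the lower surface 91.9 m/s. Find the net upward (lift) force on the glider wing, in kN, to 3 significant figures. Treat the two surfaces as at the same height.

From P + ½ρv² = const at equal height, P_low − P_up = ½ρ(v_up² − v_low²).
ΔP = ½·1.29·(97.2² − 91.9²) = 646 Pa.
Lift = ΔP · A = 646 × 22.4 = 14500 N.

F ≈ 14.5 kN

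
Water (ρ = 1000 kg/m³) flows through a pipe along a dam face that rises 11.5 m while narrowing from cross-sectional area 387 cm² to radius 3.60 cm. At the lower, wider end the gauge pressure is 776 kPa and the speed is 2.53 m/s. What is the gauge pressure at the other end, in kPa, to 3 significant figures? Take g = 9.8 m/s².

By continuity, v₂ = v₁·A₁/A₂ = 2.53·(387/40.7) = 24.0 m/s.
Bernoulli: P₁ + ½ρv₁² + ρg h₁ = P₂ + ½ρv₂² + ρg h₂, so P₂ = P₁ + ½ρ(v₁² − v₂²) − ρg(h₂ − h₁).
P₂ = 776000 + ½·1000·(2.53² − 24.0²) − 1000·9.8·(+11.5) = 776000 + (-286000) − (113000) = 377000 Pa.

P₂ ≈ 377 kPa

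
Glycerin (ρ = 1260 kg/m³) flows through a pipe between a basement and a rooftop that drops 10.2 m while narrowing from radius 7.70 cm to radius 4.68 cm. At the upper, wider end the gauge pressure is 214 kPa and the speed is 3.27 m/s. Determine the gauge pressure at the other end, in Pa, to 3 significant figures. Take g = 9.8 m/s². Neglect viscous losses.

The volume flow rate is constant, so v₂ = (A₁/A₂)v₁ = (186/68.8)·3.27 = 8.85 m/s.
Energy conservation along the streamline gives P₂ = P₁ − ½ρ(v₂² − v₁²) − ρg(h₂ − h₁).
P₂ = 214000 + ½·1260·(3.27² − 8.85²) − 1260·9.8·(−10.2) = 214000 + (-42600) − (-126000) = 297000 Pa.

P₂ ≈ 297000 Pa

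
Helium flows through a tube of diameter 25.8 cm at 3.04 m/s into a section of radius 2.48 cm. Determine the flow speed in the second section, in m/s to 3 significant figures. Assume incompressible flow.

The volume flow rate is constant, so v₂ = (A₁/A₂)v₁ = (523/19.3)·3.04 = 82.3 m/s.

82.3 m/s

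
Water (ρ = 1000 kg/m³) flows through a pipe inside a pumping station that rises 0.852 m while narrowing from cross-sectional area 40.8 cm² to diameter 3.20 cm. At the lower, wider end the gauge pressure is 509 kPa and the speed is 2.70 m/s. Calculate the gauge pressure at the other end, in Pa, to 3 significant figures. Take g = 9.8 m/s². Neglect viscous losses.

Continuity gives A₁v₁ = A₂v₂, so v₂ = (40.8 cm²)/(8.04 cm²) × 2.70 m/s = 13.7 m/s.
Applying Bernoulli between the two ends and solving for P₂: P₂ = P₁ + ½ρ(v₁² − v₂²) − ρgΔh.
P₂ = 509000 + ½·1000·(2.70² − 13.7²) − 1000·9.8·(+0.852) = 509000 + (-90200) − (8350) = 410000 Pa.

P₂ ≈ 410000 Pa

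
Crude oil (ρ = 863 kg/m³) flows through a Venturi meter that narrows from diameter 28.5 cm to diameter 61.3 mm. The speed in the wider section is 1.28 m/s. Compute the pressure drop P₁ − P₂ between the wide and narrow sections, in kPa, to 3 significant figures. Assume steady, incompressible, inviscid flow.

330 kPa

By continuity, v₂ = v₁·A₁/A₂ = 1.28·(638/29.5) = 27.7 m/s.
The pipe is horizontal, so Bernoulli reduces to P₁ + ½ρv₁² = P₂ + ½ρv₂².
P₁ − P₂ = ½·863·(27.7² − 1.28²) = ½·863·764 = 330000 Pa.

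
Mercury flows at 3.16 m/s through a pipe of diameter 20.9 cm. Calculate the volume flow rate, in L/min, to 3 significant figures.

Q = A·v = 0.0343 m² × 3.16 m/s = 0.108 m³/s.
Converting: 0.108 m³/s × 60000 = 6500 L/min.

Q = 6500 L/min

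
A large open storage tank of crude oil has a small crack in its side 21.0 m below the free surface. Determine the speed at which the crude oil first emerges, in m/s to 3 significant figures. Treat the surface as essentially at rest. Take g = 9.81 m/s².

The surface is effectively still and both ends are open, so ½v² = gh and v = √(2·9.81·21.0) = 20.3 m/s.

20.3 m/s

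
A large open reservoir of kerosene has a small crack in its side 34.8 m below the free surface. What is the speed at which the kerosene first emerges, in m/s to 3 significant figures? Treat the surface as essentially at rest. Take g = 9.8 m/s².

Torricelli's result v = √(2gh) gives v = √(2·9.8·34.8) = 26.1 m/s.

v ≈ 26.1 m/s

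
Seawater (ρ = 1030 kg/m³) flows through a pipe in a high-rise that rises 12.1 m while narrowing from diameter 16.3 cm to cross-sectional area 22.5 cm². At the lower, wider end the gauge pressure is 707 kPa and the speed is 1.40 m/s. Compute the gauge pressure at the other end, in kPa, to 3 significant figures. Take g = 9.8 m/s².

Continuity gives A₁v₁ = A₂v₂, so v₂ = (209 cm²)/(22.5 cm²) × 1.40 m/s = 13.0 m/s.
Energy conservation along the streamline gives P₂ = P₁ − ½ρ(v₂² − v₁²) − ρg(h₂ − h₁).
P₂ = 707000 + ½·1030·(1.40² − 13.0²) − 1030·9.8·(+12.1) = 707000 + (-85800) − (122000) = 499000 Pa.

P₂ = 499 kPa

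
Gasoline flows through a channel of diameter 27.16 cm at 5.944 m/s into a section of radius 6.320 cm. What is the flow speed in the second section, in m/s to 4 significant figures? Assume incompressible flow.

Continuity gives A₁v₁ = A₂v₂, so v₂ = (579.4 cm²)/(125.5 cm²) × 5.944 m/s = 27.44 m/s.

27.44 m/s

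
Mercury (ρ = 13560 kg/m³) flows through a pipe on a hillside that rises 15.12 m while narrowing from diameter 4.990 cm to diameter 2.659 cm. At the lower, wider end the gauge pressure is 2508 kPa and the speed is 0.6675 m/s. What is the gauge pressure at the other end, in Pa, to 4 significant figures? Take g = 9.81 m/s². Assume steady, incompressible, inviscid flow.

P₂ ≈ 462200 Pa

The volume flow rate is constant, so v₂ = (A₁/A₂)v₁ = (19.56/5.553)·0.6675 = 2.351 m/s.
Applying Bernoulli between the two ends and solving for P₂: P₂ = P₁ + ½ρ(v₁² − v₂²) − ρgΔh.
P₂ = 2508000 + ½·13560·(0.6675² − 2.351²) − 13560·9.81·(+15.12) = 2508000 + (-34450) − (2011000) = 462200 Pa.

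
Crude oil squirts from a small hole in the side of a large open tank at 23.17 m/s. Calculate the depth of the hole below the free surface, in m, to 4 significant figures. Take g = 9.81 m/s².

h ≈ 27.36 m

For a small hole in a large open tank, ½v² = gh, giving h = v²/(2g).
h = 23.17²/(2·9.81) = 536.8/19.62 = 27.36 m.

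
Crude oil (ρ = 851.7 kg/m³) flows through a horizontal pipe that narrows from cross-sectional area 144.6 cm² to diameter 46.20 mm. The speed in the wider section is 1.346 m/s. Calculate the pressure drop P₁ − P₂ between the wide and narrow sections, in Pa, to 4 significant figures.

56630 Pa

By continuity, v₂ = v₁·A₁/A₂ = 1.346·(144.6/16.76) = 11.61 m/s.
With no height change, Bernoulli's equation is P₁ + ½ρv₁² = P₂ + ½ρv₂².
P₁ − P₂ = ½·851.7·(11.61² − 1.346²) = ½·851.7·133.0 = 56630 Pa.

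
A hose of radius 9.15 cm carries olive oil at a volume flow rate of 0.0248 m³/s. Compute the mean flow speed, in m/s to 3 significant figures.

v ≈ 0.943 m/s

Q = 0.0248 m³/s = 0.0248 m³/s.
v = Q/A = 0.0248 / 0.0263 = 0.943 m/s.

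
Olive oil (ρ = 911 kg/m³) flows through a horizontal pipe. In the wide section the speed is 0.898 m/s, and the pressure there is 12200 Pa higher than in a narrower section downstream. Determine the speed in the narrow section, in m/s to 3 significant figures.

5.25 m/s

Along the level pipe P + ½ρv² is conserved, hence v₂² = v₁² + 2(P₁ − P₂)/ρ.
v₂ = √(0.898² + 2·12200/911) = √(0.806 + 26.8) = 5.25 m/s.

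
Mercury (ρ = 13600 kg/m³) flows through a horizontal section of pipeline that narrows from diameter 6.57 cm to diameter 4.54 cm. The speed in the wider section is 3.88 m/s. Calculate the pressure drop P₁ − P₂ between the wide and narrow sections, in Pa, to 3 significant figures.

347000 Pa

Mass conservation (A₁v₁ = A₂v₂) gives v₂ = 3.88 × 33.9/16.2 = 8.13 m/s.
With no height change, Bernoulli's equation is P₁ + ½ρv₁² = P₂ + ½ρv₂².
P₁ − P₂ = ½·13600·(8.13² − 3.88²) = ½·13600·51.0 = 347000 Pa.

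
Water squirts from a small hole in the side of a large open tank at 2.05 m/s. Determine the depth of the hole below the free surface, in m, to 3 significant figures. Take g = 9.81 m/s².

Torricelli: v = √(2gh), so h = v²/(2g).
h = 2.05²/(2·9.81) = 4.20/19.62 = 0.214 m.

h = 0.214 m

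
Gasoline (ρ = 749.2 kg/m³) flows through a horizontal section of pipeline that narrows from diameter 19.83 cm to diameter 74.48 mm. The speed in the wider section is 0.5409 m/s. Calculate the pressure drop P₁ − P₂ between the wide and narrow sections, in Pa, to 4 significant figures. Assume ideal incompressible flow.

ΔP ≈ 5398 Pa

By continuity, v₂ = v₁·A₁/A₂ = 0.5409·(308.8/43.57) = 3.834 m/s.
Bernoulli (h₁ = h₂): P₁ − P₂ = ½ρ(v₂² − v₁²).
P₁ − P₂ = ½·749.2·(3.834² − 0.5409²) = ½·749.2·14.41 = 5398 Pa.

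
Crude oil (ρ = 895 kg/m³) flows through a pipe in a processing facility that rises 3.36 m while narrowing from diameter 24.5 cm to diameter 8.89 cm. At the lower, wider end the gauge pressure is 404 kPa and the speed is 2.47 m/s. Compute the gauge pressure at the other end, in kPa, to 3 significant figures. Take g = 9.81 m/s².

Continuity gives A₁v₁ = A₂v₂, so v₂ = (471 cm²)/(62.1 cm²) × 2.47 m/s = 18.8 m/s.
Applying Bernoulli between the two ends and solving for P₂: P₂ = P₁ + ½ρ(v₁² − v₂²) − ρgΔh.
P₂ = 404000 + ½·895·(2.47² − 18.8²) − 895·9.81·(+3.36) = 404000 + (-155000) − (29500) = 220000 Pa.

P₂ ≈ 220 kPa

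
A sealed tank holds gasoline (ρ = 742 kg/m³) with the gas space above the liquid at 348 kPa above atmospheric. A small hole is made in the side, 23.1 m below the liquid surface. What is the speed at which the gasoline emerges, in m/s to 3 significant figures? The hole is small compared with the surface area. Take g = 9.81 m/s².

v ≈ 37.3 m/s

Take point 1 at the surface (v₁ ≈ 0) and point 2 at the hole (at atmospheric pressure). Bernoulli: P₁ + ρg h = P_atm + ½ρv₂².
With P₁ − P_atm = 348000 Pa, v₂ = √(2gh + 2ΔP/ρ) = √(2·9.81·23.1 + 2·348000/742) = 37.3 m/s.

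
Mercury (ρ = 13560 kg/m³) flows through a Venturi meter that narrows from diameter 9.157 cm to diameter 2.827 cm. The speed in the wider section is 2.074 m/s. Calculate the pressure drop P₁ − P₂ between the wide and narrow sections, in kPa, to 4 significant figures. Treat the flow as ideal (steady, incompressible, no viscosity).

Mass conservation (A₁v₁ = A₂v₂) gives v₂ = 2.074 × 65.86/6.277 = 21.76 m/s.
With no height change, Bernoulli's equation is P₁ + ½ρv₁² = P₂ + ½ρv₂².
P₁ − P₂ = ½·13560·(21.76² − 2.074²) = ½·13560·469.2 = 3181000 Pa.

ΔP ≈ 3181 kPa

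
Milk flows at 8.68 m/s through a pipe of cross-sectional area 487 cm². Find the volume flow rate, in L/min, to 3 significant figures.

Q ≈ 25400 L/min

Q = A·v = 0.0487 m² × 8.68 m/s = 0.423 m³/s.
Converting: 0.423 m³/s × 60000 = 25400 L/min.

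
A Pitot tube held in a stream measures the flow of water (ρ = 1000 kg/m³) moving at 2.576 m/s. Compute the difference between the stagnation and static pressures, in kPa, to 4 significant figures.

ΔP ≈ 3.318 kPa

Bernoulli between the free stream and the stagnation point: ½ρv² = P_stag − P_static.
ΔP = ½·1000·2.576² = 3318 Pa.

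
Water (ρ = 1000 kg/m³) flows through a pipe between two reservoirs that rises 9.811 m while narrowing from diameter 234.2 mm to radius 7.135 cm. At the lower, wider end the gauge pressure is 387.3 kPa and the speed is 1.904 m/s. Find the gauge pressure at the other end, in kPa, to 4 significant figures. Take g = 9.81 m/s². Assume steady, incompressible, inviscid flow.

P₂ ≈ 279.7 kPa

Mass conservation (A₁v₁ = A₂v₂) gives v₂ = 1.904 × 430.8/159.9 = 5.129 m/s.
Applying Bernoulli between the two ends and solving for P₂: P₂ = P₁ + ½ρ(v₁² − v₂²) − ρgΔh.
P₂ = 387300 + ½·1000·(1.904² − 5.129²) − 1000·9.81·(+9.811) = 387300 + (-11340) − (96250) = 279700 Pa.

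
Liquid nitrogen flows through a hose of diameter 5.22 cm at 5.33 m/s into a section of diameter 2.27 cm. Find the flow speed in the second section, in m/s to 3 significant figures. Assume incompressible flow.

v₂ ≈ 28.2 m/s

Mass conservation (A₁v₁ = A₂v₂) gives v₂ = 5.33 × 21.4/4.05 = 28.2 m/s.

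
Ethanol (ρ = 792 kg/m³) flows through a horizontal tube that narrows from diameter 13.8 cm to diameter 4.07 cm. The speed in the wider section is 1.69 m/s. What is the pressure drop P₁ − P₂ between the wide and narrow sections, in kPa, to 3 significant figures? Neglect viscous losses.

148 kPa

Mass conservation (A₁v₁ = A₂v₂) gives v₂ = 1.69 × 150/13.0 = 19.4 m/s.
The pipe is horizontal, so Bernoulli reduces to P₁ + ½ρv₁² = P₂ + ½ρv₂².
P₁ − P₂ = ½·792·(19.4² − 1.69²) = ½·792·375 = 148000 Pa.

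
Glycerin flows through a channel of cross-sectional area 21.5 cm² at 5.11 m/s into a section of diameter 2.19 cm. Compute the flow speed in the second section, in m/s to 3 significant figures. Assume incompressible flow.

Mass conservation (A₁v₁ = A₂v₂) gives v₂ = 5.11 × 21.5/3.77 = 29.2 m/s.

v₂ = 29.2 m/s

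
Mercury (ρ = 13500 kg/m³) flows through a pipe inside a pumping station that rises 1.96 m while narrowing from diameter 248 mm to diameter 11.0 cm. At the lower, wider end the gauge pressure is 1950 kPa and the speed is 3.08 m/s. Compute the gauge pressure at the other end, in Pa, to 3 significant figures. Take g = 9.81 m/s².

P₂ ≈ 100000 Pa

Continuity gives A₁v₁ = A₂v₂, so v₂ = (483 cm²)/(95.0 cm²) × 3.08 m/s = 15.7 m/s.
Energy conservation along the streamline gives P₂ = P₁ − ½ρ(v₂² − v₁²) − ρg(h₂ − h₁).
P₂ = 1950000 + ½·13500·(3.08² − 15.7²) − 13500·9.81·(+1.96) = 1950000 + (-1590000) − (260000) = 100000 Pa.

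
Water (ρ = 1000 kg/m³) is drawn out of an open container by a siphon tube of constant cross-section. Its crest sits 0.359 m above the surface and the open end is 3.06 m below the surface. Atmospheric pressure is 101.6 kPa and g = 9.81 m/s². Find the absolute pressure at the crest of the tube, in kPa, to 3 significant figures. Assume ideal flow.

P_top ≈ 68.1 kPa

The outlet speed comes from Torricelli: v = √(2g·3.06) = 7.75 m/s.
The bore is uniform, so the speed at the crest is the same v. Bernoulli surface→crest: P_atm = P_top + ½ρv² + ρg·h_top.
P_top = 101600 − ½·1000·7.75² − 1000·9.81·0.359 = 68100 Pa.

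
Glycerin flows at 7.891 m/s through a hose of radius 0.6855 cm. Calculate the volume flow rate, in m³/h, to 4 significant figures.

Q ≈ 4.194 m³/h

Q = A·v = 0.0001476 m² × 7.891 m/s = 0.001165 m³/s.
Converting: 0.001165 m³/s × 3600 = 4.194 m³/h.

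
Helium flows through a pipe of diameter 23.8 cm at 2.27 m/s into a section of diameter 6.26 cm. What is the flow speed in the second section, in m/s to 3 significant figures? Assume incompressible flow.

The volume flow rate is constant, so v₂ = (A₁/A₂)v₁ = (445/30.8)·2.27 = 32.8 m/s.

v₂ = 32.8 m/s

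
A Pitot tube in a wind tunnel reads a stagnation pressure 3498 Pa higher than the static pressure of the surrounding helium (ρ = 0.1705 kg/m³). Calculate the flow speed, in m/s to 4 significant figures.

Bernoulli between the free stream and the stagnation point: ½ρv² = P_stag − P_static.
v = √(2ΔP/ρ) = √(2·3498/0.1705) = 202.6 m/s.

v = 202.6 m/s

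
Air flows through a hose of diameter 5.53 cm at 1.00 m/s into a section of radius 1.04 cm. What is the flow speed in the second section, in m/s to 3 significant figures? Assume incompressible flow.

Mass conservation (A₁v₁ = A₂v₂) gives v₂ = 1.00 × 24.0/3.40 = 7.07 m/s.

v₂ ≈ 7.07 m/s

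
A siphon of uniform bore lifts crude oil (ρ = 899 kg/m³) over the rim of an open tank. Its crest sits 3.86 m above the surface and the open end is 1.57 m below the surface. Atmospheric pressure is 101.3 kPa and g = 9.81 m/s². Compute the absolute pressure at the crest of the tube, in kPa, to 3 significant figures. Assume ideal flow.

Bernoulli surface→outlet gives ½v² = g·h_out, so v = √(2·9.81·1.57) = 5.55 m/s.
The bore is uniform, so the speed at the crest is the same v. Bernoulli surface→crest: P_atm = P_top + ½ρv² + ρg·h_top.
P_top = 101300 − ½·899·5.55² − 899·9.81·3.86 = 53400 Pa.

P_top ≈ 53.4 kPa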